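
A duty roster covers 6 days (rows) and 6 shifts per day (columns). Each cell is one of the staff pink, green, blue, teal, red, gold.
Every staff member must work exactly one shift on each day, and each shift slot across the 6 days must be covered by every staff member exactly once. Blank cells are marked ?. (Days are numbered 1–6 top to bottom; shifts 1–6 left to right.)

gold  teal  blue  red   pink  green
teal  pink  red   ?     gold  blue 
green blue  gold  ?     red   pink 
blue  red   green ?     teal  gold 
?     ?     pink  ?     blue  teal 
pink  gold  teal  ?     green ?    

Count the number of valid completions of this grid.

1

Day 2, shift 4: eliminating its day and shift leaves {green}.
Day 3, shift 4: eliminating its day and shift leaves {teal}.
Day 4, shift 4: eliminating its day and shift leaves {pink}.
Day 5, shift 1: eliminating its day and shift leaves {red}.
Day 5, shift 2: eliminating its day and shift leaves {green}.
Day 5, shift 4: eliminating its day and shift leaves {green, gold}.
Day 6, shift 4: eliminating its day and shift leaves {blue}.
Day 6, shift 6: eliminating its day and shift leaves {red}.
Only one assignment across all blanks avoids any day or shift repeat, giving 1 completion.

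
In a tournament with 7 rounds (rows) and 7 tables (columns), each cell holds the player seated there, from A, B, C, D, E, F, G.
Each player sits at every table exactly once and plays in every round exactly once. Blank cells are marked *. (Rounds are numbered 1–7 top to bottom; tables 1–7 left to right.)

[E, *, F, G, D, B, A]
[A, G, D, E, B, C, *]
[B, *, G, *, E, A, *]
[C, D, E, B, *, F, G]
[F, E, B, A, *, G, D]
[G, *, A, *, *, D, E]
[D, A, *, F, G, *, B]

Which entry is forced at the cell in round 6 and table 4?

C

Round 6 already has {A, D, E, G} and table 4 already has {A, B, E, F, G}, so round 6, table 4 must be C.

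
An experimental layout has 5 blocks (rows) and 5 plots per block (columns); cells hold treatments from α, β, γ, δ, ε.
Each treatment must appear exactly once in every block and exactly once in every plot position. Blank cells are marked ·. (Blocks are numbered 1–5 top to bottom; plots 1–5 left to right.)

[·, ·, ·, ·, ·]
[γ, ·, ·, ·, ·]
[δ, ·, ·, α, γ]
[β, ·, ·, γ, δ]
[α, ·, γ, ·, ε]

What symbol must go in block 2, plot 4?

Block 1, plot 1: block 1 has {} and plot 1 has {α, β, γ, δ}, leaving only ε.
Block 2, plot 4 is narrowed to {β, δ, ε}.
If it were β, then block 5, plot 4 would be left with no valid symbol.
If it were δ, then block 5, plot 4 would be left with no valid symbol.
So block 2, plot 4 must be ε.

ε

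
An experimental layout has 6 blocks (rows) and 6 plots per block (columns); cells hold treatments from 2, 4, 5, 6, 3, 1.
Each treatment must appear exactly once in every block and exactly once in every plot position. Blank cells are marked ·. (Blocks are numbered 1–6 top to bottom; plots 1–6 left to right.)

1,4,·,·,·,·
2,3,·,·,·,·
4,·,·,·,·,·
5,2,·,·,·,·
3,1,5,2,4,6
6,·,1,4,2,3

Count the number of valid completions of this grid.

Block 1, plot 3: eliminating its block and plot leaves {2, 6, 3}.
Block 1, plot 4: eliminating its block and plot leaves {5, 6, 3}.
Block 1, plot 5: eliminating its block and plot leaves {5, 6, 3}.
Block 1, plot 6: eliminating its block and plot leaves {2, 5}.
Block 2, plot 3: eliminating its block and plot leaves {4, 6}.
Block 2, plot 4: eliminating its block and plot leaves {5, 6, 1}.
Block 2, plot 5: eliminating its block and plot leaves {5, 6, 1}.
Block 2, plot 6: eliminating its block and plot leaves {4, 5, 1}.
Block 3, plot 2: eliminating its block and plot leaves {5, 6}.
Block 3, plot 3: eliminating its block and plot leaves {2, 6, 3}.
Block 3, plot 4: eliminating its block and plot leaves {5, 6, 3, 1}.
Block 3, plot 5: eliminating its block and plot leaves {5, 6, 3, 1}.
Block 3, plot 6: eliminating its block and plot leaves {2, 5, 1}.
Block 4, plot 3: eliminating its block and plot leaves {4, 6, 3}.
Block 4, plot 4: eliminating its block and plot leaves {6, 3, 1}.
Block 4, plot 5: eliminating its block and plot leaves {6, 3, 1}.
Block 4, plot 6: eliminating its block and plot leaves {4, 1}.
Block 6, plot 2: eliminating its block and plot leaves {5}.
Enumerating the assignments across these blanks that avoid any block or plot repeat gives 20 completions.

20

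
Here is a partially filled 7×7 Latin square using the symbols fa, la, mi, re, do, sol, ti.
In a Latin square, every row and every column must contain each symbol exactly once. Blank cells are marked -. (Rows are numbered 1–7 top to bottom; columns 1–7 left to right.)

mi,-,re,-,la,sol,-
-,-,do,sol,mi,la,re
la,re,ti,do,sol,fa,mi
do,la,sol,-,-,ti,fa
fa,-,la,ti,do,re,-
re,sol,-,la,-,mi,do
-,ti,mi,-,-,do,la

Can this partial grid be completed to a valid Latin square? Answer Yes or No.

Yes

No row or column among the givens repeats a symbol, and propagating forced cells runs into no contradiction.
One valid completion exists (for instance, mi do re fa la sol ti / ti fa do sol mi la re / la re ti do sol fa mi / do la sol mi re ti fa / fa mi la ti do re sol / re sol fa la ti mi do / sol ti mi re fa do la).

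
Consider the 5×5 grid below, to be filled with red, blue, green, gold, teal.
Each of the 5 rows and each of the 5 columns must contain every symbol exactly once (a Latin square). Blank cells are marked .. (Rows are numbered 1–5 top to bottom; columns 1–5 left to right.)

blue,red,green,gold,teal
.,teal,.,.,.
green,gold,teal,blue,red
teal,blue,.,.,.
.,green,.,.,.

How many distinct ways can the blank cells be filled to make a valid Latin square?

Row 2, column 1: eliminating its row and column leaves {red, gold}.
Row 2, column 3: eliminating its row and column leaves {red, blue, gold}.
Row 2, column 4: eliminating its row and column leaves {red, green}.
Row 2, column 5: eliminating its row and column leaves {blue, green, gold}.
Row 4, column 3: eliminating its row and column leaves {red, gold}.
Row 4, column 4: eliminating its row and column leaves {red, green}.
Row 4, column 5: eliminating its row and column leaves {green, gold}.
Row 5, column 1: eliminating its row and column leaves {red, gold}.
Row 5, column 3: eliminating its row and column leaves {red, blue, gold}.
Row 5, column 4: eliminating its row and column leaves {red, teal}.
Row 5, column 5: eliminating its row and column leaves {blue, gold}.
Enumerating the assignments across these blanks that avoid any row or column repeat gives 3 completions.

3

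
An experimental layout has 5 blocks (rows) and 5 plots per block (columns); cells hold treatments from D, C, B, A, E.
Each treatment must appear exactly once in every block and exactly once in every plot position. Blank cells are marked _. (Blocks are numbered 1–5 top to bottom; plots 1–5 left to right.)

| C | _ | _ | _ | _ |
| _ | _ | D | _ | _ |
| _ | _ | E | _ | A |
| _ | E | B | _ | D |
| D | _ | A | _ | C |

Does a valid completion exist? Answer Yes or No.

Block 1, plot 3: block 1 together with plot 3 already contain {D, C, B, A, E} — every symbol — so nothing can go there. The grid has no valid completion.

No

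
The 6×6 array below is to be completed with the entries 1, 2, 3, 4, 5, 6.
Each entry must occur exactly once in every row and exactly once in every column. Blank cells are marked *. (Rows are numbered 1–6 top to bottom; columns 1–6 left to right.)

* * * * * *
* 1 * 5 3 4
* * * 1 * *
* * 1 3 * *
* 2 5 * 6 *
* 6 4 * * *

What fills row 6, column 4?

Row 6 already has {4, 6} and column 4 already has {1, 3, 5}, so row 6, column 4 must be 2.

2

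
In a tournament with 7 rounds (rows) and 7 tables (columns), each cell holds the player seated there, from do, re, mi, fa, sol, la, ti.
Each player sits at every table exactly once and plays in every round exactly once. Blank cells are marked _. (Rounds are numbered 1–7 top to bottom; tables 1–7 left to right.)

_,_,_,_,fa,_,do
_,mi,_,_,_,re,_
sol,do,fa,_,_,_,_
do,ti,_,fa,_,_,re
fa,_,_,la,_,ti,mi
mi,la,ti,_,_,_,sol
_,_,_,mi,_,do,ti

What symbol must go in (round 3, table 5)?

ti

Round 3, table 7: round 3 has {do, fa, sol} and table 7 has {do, re, mi, sol, ti}, leaving only la.
Round 2, table 7: round 2 has {re, mi} and table 7 has {do, re, mi, sol, la, ti}, leaving only fa.
Round 3, table 6: round 3 has {do, fa, sol, la} and table 6 has {do, re, ti}, leaving only mi.
Round 6, table 6: round 6 has {mi, sol, la, ti} and table 6 has {do, re, mi, ti}, leaving only fa.
Round 3, table 5 is narrowed to {re, ti}.
If it were re, then round 6, table 4 would be left with no valid symbol.
So round 3, table 5 must be ti.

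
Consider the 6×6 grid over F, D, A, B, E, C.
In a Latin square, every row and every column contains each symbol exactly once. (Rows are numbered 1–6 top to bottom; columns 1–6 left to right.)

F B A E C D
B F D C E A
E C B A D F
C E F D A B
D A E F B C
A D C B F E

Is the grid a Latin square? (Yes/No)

Each row is a permutation of the 6 symbols, and so is each column.

Yes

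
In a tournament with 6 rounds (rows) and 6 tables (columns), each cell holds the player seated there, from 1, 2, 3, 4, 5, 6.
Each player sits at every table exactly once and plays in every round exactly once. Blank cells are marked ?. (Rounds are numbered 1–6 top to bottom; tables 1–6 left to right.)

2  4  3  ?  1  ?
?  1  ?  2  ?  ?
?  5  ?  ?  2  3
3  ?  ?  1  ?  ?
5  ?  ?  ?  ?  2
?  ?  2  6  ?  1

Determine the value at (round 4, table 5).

Round 1, table 4: round 1 has {1, 2, 3, 4} and table 4 has {1, 2, 6}, leaving only 5.
Round 1, table 6: round 1 has {1, 2, 3, 4, 5} and table 6 has {1, 2, 3}, leaving only 6.
Round 3, table 4: round 3 has {2, 3, 5} and table 4 has {1, 2, 5, 6}, leaving only 4.
Round 5, table 4: round 5 has {2, 5} and table 4 has {1, 2, 4, 5, 6}, leaving only 3.
Round 5, table 2: round 5 has {2, 3, 5} and table 2 has {1, 4, 5}, leaving only 6.
Round 4, table 2: round 4 has {1, 3} and table 2 has {1, 4, 5, 6}, leaving only 2.
Round 5, table 5: round 5 has {2, 3, 5, 6} and table 5 has {1, 2}, leaving only 4.
Round 5, table 3: round 5 has {2, 3, 4, 5, 6} and table 3 has {2, 3}, leaving only 1.
Round 3, table 3: round 3 has {2, 3, 4, 5} and table 3 has {1, 2, 3}, leaving only 6.
Round 3, table 1: round 3 has {2, 3, 4, 5, 6} and table 1 has {2, 3, 5}, leaving only 1.
Round 6, table 1: round 6 has {1, 2, 6} and table 1 has {1, 2, 3, 5}, leaving only 4.
Round 2, table 1: round 2 has {1, 2} and table 1 has {1, 2, 3, 4, 5}, leaving only 6.
Round 6, table 2: round 6 has {1, 2, 4, 6} and table 2 has {1, 2, 4, 5, 6}, leaving only 3.
Round 6, table 5: round 6 has {1, 2, 3, 4, 6} and table 5 has {1, 2, 4}, leaving only 5.
Round 4 already has {1, 2, 3} and table 5 already has {1, 2, 4, 5}, so round 4, table 5 must be 6.

6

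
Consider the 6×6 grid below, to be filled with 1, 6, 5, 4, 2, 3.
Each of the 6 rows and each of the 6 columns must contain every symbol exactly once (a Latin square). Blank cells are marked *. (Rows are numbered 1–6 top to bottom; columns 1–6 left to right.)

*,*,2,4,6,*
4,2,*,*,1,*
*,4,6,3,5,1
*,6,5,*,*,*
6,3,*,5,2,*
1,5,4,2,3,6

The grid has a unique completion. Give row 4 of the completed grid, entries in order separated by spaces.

3 6 5 1 4 2

Row 4, column 4: row 4 has {6, 5} and column 4 has {5, 4, 2, 3}, leaving only 1.
Row 4, column 5: row 4 has {1, 6, 5} and column 5 has {1, 6, 5, 2, 3}, leaving only 4.
Row 1, column 2: row 1 has {6, 4, 2} and column 2 has {6, 5, 4, 2, 3}, leaving only 1.
Row 2, column 3: row 2 has {1, 4, 2} and column 3 has {6, 5, 4, 2}, leaving only 3.
Row 2, column 4: row 2 has {1, 4, 2, 3} and column 4 has {1, 5, 4, 2, 3}, leaving only 6.
Row 2, column 6: row 2 has {1, 6, 4, 2, 3} and column 6 has {1, 6}, leaving only 5.
Row 1, column 6: row 1 has {1, 6, 4, 2} and column 6 has {1, 6, 5}, leaving only 3.
Row 4, column 6: row 4 has {1, 6, 5, 4} and column 6 has {1, 6, 5, 3}, leaving only 2.
Row 4, column 1: row 4 has {1, 6, 5, 4, 2} and column 1 has {1, 6, 4}, leaving only 3.
So row 4 reads: 3 6 5 1 4 2.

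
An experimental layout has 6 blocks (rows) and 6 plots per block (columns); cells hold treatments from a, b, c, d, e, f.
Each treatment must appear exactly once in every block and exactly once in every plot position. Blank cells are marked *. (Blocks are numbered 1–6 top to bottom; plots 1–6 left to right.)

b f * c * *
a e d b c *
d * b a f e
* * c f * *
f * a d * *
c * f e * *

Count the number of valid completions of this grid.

Block 1, plot 3: eliminating its block and plot leaves {e}.
Block 1, plot 5: eliminating its block and plot leaves {a, d, e}.
Block 1, plot 6: eliminating its block and plot leaves {a, d}.
Block 2, plot 6: eliminating its block and plot leaves {f}.
Block 3, plot 2: eliminating its block and plot leaves {c}.
Block 4, plot 1: eliminating its block and plot leaves {e}.
Block 4, plot 2: eliminating its block and plot leaves {a, b, d}.
Block 4, plot 5: eliminating its block and plot leaves {a, b, d, e}.
Block 4, plot 6: eliminating its block and plot leaves {a, b, d}.
Block 5, plot 2: eliminating its block and plot leaves {b, c}.
Block 5, plot 5: eliminating its block and plot leaves {b, e}.
Block 5, plot 6: eliminating its block and plot leaves {b, c}.
Block 6, plot 2: eliminating its block and plot leaves {a, b, d}.
Block 6, plot 5: eliminating its block and plot leaves {a, b, d}.
Block 6, plot 6: eliminating its block and plot leaves {a, b, d}.
Enumerating the assignments across these blanks that avoid any block or plot repeat gives 4 completions.

4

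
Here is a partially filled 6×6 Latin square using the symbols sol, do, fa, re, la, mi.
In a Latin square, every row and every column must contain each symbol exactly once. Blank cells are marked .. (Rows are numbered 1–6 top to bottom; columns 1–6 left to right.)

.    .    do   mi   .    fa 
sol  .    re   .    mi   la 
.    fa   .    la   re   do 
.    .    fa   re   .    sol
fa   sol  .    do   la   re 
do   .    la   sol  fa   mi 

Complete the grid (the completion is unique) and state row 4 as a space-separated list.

la mi fa re do sol

Row 4, column 5: row 4 has {sol, fa, re} and column 5 has {fa, re, la, mi}, leaving only do.
Row 1, column 5: row 1 has {do, fa, mi} and column 5 has {do, fa, re, la, mi}, leaving only sol.
Row 2, column 2: row 2 has {sol, re, la, mi} and column 2 has {sol, fa}, leaving only do.
Row 2, column 4: row 2 has {sol, do, re, la, mi} and column 4 has {sol, do, re, la, mi}, leaving only fa.
Row 3, column 1: row 3 has {do, fa, re, la} and column 1 has {sol, do, fa}, leaving only mi.
Row 4, column 1: row 4 has {sol, do, fa, re} and column 1 has {sol, do, fa, mi}, leaving only la.
Row 4, column 2: row 4 has {sol, do, fa, re, la} and column 2 has {sol, do, fa}, leaving only mi.
So row 4 reads: la mi fa re do sol.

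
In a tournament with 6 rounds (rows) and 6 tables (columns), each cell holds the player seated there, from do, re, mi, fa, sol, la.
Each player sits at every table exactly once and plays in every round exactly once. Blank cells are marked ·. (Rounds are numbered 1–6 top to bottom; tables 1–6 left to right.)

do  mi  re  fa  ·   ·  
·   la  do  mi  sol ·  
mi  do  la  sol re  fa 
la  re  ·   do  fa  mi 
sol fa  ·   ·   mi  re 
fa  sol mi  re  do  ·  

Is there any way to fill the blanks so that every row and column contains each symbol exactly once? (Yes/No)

No

Round 2, table 6: round 2 together with table 6 already contain {do, re, mi, fa, sol, la} — every symbol — so nothing can go there. The grid has no valid completion.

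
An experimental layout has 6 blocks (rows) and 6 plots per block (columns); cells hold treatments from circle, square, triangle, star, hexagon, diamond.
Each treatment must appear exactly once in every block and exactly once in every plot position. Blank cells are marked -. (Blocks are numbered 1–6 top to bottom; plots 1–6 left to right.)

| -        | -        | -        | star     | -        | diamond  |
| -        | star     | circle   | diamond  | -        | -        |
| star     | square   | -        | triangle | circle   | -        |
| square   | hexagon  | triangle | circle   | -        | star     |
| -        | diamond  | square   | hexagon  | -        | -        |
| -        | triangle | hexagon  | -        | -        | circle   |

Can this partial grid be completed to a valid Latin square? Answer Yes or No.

Block 1, plot 3: block 1 together with plot 3 already contain {circle, square, triangle, star, hexagon, diamond} — every symbol — so nothing can go there. The grid has no valid completion.

No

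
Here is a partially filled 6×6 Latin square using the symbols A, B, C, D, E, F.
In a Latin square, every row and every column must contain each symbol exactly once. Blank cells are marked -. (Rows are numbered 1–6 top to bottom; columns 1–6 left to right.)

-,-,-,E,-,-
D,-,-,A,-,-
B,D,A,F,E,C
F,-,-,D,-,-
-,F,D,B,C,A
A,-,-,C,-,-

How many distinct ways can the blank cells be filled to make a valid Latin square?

14

Row 1, column 1: eliminating its row and column leaves {C}.
Row 1, column 2: eliminating its row and column leaves {A, B, C}.
Row 1, column 3: eliminating its row and column leaves {B, C, F}.
Row 1, column 5: eliminating its row and column leaves {A, B, D, F}.
Row 1, column 6: eliminating its row and column leaves {B, D, F}.
Row 2, column 2: eliminating its row and column leaves {B, C, E}.
Row 2, column 3: eliminating its row and column leaves {B, C, E, F}.
Row 2, column 5: eliminating its row and column leaves {B, F}.
Row 2, column 6: eliminating its row and column leaves {B, E, F}.
Row 4, column 2: eliminating its row and column leaves {A, B, C, E}.
Row 4, column 3: eliminating its row and column leaves {B, C, E}.
Row 4, column 5: eliminating its row and column leaves {A, B}.
Row 4, column 6: eliminating its row and column leaves {B, E}.
Row 5, column 1: eliminating its row and column leaves {E}.
Row 6, column 2: eliminating its row and column leaves {B, E}.
Row 6, column 3: eliminating its row and column leaves {B, E, F}.
Row 6, column 5: eliminating its row and column leaves {B, D, F}.
Row 6, column 6: eliminating its row and column leaves {B, D, E, F}.
Enumerating the assignments across these blanks that avoid any row or column repeat gives 14 completions.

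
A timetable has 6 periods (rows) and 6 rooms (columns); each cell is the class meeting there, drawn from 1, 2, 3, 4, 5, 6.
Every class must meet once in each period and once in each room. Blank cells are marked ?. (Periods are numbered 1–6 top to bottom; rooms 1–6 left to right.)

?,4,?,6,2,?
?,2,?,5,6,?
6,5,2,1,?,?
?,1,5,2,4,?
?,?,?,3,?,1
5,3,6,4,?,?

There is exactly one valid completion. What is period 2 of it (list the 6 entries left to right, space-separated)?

4 2 1 5 6 3

Period 3, room 5: period 3 has {1, 2, 5, 6} and room 5 has {2, 4, 6}, leaving only 3.
Period 3, room 6: period 3 has {1, 2, 3, 5, 6} and room 6 has {1}, leaving only 4.
Period 2, room 6: period 2 has {2, 5, 6} and room 6 has {1, 4}, leaving only 3.
Period 1, room 6: period 1 has {2, 4, 6} and room 6 has {1, 3, 4}, leaving only 5.
Period 4, room 1: period 4 has {1, 2, 4, 5} and room 1 has {5, 6}, leaving only 3.
Period 1, room 1: period 1 has {2, 4, 5, 6} and room 1 has {3, 5, 6}, leaving only 1.
Period 2, room 1: period 2 has {2, 3, 5, 6} and room 1 has {1, 3, 5, 6}, leaving only 4.
Period 2, room 3: period 2 has {2, 3, 4, 5, 6} and room 3 has {2, 5, 6}, leaving only 1.
So period 2 reads: 4 2 1 5 6 3.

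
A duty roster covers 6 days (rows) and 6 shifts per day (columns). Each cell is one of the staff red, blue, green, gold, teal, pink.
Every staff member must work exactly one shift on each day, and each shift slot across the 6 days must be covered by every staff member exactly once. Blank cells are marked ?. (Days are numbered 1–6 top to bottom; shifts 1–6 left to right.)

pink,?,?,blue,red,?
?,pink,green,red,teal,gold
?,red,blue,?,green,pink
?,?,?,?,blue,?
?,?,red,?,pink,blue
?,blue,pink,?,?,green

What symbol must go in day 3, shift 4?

gold

Day 1, shift 6: day 1 has {red, blue, pink} and shift 6 has {blue, green, gold, pink}, leaving only teal.
Day 1, shift 3: day 1 has {red, blue, teal, pink} and shift 3 has {red, blue, green, pink}, leaving only gold.
Day 1, shift 2: day 1 has {red, blue, gold, teal, pink} and shift 2 has {red, blue, pink}, leaving only green.
Day 2, shift 1: day 2 has {red, green, gold, teal, pink} and shift 1 has {pink}, leaving only blue.
Day 4, shift 3: day 4 has {blue} and shift 3 has {red, blue, green, gold, pink}, leaving only teal.
Day 4, shift 2: day 4 has {blue, teal} and shift 2 has {red, blue, green, pink}, leaving only gold.
Day 4, shift 6: day 4 has {blue, gold, teal} and shift 6 has {blue, green, gold, teal, pink}, leaving only red.
Day 4, shift 1: day 4 has {red, blue, gold, teal} and shift 1 has {blue, pink}, leaving only green.
Day 4, shift 4: day 4 has {red, blue, green, gold, teal} and shift 4 has {red, blue}, leaving only pink.
Day 5, shift 2: day 5 has {red, blue, pink} and shift 2 has {red, blue, green, gold, pink}, leaving only teal.
Day 5, shift 1: day 5 has {red, blue, teal, pink} and shift 1 has {blue, green, pink}, leaving only gold.
Day 3, shift 1: day 3 has {red, blue, green, pink} and shift 1 has {blue, green, gold, pink}, leaving only teal.
Day 3 already has {red, blue, green, teal, pink} and shift 4 already has {red, blue, pink}, so day 3, shift 4 must be gold.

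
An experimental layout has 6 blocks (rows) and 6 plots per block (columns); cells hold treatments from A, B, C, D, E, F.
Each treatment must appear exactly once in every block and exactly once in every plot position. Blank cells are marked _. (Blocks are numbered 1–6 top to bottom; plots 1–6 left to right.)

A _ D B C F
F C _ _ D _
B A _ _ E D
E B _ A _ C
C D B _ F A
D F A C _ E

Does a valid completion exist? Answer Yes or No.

Block 4, plot 5: block 4 together with plot 5 already contain {A, B, C, D, E, F} — every symbol — so nothing can go there. The grid has no valid completion.

No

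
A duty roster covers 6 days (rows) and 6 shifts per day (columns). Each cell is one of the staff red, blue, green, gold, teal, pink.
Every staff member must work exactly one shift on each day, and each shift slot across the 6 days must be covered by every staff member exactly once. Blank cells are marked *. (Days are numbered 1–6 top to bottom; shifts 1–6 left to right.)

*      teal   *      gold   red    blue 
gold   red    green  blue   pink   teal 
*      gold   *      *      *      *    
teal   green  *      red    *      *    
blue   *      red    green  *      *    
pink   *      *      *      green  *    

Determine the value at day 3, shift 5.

Day 1, shift 1: day 1 has {red, blue, gold, teal} and shift 1 has {blue, gold, teal, pink}, leaving only green.
Day 1, shift 3: day 1 has {red, blue, green, gold, teal} and shift 3 has {red, green}, leaving only pink.
Day 3, shift 1: day 3 has {gold} and shift 1 has {blue, green, gold, teal, pink}, leaving only red.
Day 5, shift 2: day 5 has {red, blue, green} and shift 2 has {red, green, gold, teal}, leaving only pink.
Day 5, shift 6: day 5 has {red, blue, green, pink} and shift 6 has {blue, teal}, leaving only gold.
Day 4, shift 6: day 4 has {red, green, teal} and shift 6 has {blue, gold, teal}, leaving only pink.
Day 3, shift 6: day 3 has {red, gold} and shift 6 has {blue, gold, teal, pink}, leaving only green.
Day 5, shift 5: day 5 has {red, blue, green, gold, pink} and shift 5 has {red, green, pink}, leaving only teal.
Day 3 already has {red, green, gold} and shift 5 already has {red, green, teal, pink}, so day 3, shift 5 must be blue.

blue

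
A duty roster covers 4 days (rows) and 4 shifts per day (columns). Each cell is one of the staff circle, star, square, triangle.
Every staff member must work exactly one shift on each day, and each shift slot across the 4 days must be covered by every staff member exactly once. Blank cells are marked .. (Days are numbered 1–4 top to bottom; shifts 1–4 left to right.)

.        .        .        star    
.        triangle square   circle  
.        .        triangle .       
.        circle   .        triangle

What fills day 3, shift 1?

Day 1, shift 2: day 1 has {star} and shift 2 has {circle, triangle}, leaving only square.
Day 1, shift 3: day 1 has {star, square} and shift 3 has {square, triangle}, leaving only circle.
Day 1, shift 1: day 1 has {circle, star, square} and shift 1 has {}, leaving only triangle.
Day 2, shift 1: day 2 has {circle, square, triangle} and shift 1 has {triangle}, leaving only star.
Day 3, shift 2: day 3 has {triangle} and shift 2 has {circle, square, triangle}, leaving only star.
Day 3, shift 4: day 3 has {star, triangle} and shift 4 has {circle, star, triangle}, leaving only square.
Day 3 already has {star, square, triangle} and shift 1 already has {star, triangle}, so day 3, shift 1 must be circle.

circle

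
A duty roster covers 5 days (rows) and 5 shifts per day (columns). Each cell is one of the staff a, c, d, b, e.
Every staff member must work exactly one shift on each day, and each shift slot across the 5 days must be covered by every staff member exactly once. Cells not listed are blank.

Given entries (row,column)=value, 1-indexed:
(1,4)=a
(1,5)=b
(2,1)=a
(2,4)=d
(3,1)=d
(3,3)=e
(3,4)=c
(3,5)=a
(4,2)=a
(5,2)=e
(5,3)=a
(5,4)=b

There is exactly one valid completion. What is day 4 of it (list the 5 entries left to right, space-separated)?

b a d e c

Day 4, shift 4: day 4 has {a} and shift 4 has {a, c, d, b}, leaving only e.
Day 3, shift 2: day 3 has {a, c, d, e} and shift 2 has {a, e}, leaving only b.
Day 2, shift 2: day 2 has {a, d} and shift 2 has {a, b, e}, leaving only c.
Day 1, shift 2: day 1 has {a, b} and shift 2 has {a, c, b, e}, leaving only d.
Day 1, shift 3: day 1 has {a, d, b} and shift 3 has {a, e}, leaving only c.
Day 1, shift 1: day 1 has {a, c, d, b} and shift 1 has {a, d}, leaving only e.
Day 2, shift 3: day 2 has {a, c, d} and shift 3 has {a, c, e}, leaving only b.
Day 4, shift 3: day 4 has {a, e} and shift 3 has {a, c, b, e}, leaving only d.
Day 4, shift 5: day 4 has {a, d, e} and shift 5 has {a, b}, leaving only c.
Day 4, shift 1: day 4 has {a, c, d, e} and shift 1 has {a, d, e}, leaving only b.
So day 4 reads: b a d e c.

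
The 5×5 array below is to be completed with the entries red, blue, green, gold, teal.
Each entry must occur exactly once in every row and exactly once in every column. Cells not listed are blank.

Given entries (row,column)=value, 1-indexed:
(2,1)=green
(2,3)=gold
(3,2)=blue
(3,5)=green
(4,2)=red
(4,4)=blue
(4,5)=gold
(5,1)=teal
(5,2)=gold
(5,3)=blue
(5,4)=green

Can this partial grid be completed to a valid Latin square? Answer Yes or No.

Row 4, column 1: row 4 together with column 1 already contain {red, blue, green, gold, teal} — every symbol — so nothing can go there. The grid has no valid completion.

No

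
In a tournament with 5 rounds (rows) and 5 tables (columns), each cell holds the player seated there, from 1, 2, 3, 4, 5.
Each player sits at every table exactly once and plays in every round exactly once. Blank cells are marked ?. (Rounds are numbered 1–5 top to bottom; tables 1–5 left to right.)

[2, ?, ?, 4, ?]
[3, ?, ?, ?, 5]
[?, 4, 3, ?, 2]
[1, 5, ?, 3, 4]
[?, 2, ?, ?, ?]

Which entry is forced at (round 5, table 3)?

1

Round 2, table 2: round 2 has {3, 5} and table 2 has {2, 4, 5}, leaving only 1.
Round 1, table 2: round 1 has {2, 4} and table 2 has {1, 2, 4, 5}, leaving only 3.
Round 1, table 5: round 1 has {2, 3, 4} and table 5 has {2, 4, 5}, leaving only 1.
Round 1, table 3: round 1 has {1, 2, 3, 4} and table 3 has {3}, leaving only 5.
Round 2, table 4: round 2 has {1, 3, 5} and table 4 has {3, 4}, leaving only 2.
Round 2, table 3: round 2 has {1, 2, 3, 5} and table 3 has {3, 5}, leaving only 4.
Round 5 already has {2} and table 3 already has {3, 4, 5}, so round 5, table 3 must be 1.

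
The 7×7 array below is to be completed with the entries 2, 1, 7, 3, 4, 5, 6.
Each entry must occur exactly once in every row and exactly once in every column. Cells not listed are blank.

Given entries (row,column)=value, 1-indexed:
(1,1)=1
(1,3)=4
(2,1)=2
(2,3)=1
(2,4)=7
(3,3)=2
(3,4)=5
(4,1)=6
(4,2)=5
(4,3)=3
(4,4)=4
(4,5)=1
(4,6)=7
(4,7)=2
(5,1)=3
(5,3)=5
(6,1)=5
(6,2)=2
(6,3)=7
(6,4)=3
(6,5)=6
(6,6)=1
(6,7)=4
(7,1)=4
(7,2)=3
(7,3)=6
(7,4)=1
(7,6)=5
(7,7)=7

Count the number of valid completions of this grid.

Row 1, column 2: eliminating its row and column leaves {7, 6}.
Row 1, column 4: eliminating its row and column leaves {2, 6}.
Row 1, column 5: eliminating its row and column leaves {2, 7, 3, 5}.
Row 1, column 6: eliminating its row and column leaves {2, 3, 6}.
Row 1, column 7: eliminating its row and column leaves {3, 5, 6}.
Row 2, column 2: eliminating its row and column leaves {4, 6}.
Row 2, column 5: eliminating its row and column leaves {3, 4, 5}.
Row 2, column 6: eliminating its row and column leaves {3, 4, 6}.
Row 2, column 7: eliminating its row and column leaves {3, 5, 6}.
Row 3, column 1: eliminating its row and column leaves {7}.
Row 3, column 2: eliminating its row and column leaves {1, 7, 4, 6}.
Row 3, column 5: eliminating its row and column leaves {7, 3, 4}.
Row 3, column 6: eliminating its row and column leaves {3, 4, 6}.
Row 3, column 7: eliminating its row and column leaves {1, 3, 6}.
Row 5, column 2: eliminating its row and column leaves {1, 7, 4, 6}.
Row 5, column 4: eliminating its row and column leaves {2, 6}.
Row 5, column 5: eliminating its row and column leaves {2, 7, 4}.
Row 5, column 6: eliminating its row and column leaves {2, 4, 6}.
Row 5, column 7: eliminating its row and column leaves {1, 6}.
Row 7, column 5: eliminating its row and column leaves {2}.
Enumerating the assignments across these blanks that avoid any row or column repeat gives 14 completions.

14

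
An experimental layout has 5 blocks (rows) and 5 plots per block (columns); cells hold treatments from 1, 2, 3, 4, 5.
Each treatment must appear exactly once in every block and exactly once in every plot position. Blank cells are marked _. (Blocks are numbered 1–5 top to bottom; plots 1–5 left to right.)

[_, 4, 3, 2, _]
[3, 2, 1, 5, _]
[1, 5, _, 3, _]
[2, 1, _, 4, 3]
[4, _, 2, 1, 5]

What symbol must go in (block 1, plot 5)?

Block 1 already has {2, 3, 4} and plot 5 already has {3, 5}, so block 1, plot 5 must be 1.

1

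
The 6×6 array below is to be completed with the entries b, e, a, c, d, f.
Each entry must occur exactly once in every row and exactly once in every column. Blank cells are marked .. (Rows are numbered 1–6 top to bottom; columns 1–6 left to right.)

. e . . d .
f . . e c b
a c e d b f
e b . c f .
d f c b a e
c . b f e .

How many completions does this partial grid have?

2

Row 1, column 1: eliminating its row and column leaves {b}.
Row 1, column 3: eliminating its row and column leaves {a, f}.
Row 1, column 4: eliminating its row and column leaves {a}.
Row 1, column 6: eliminating its row and column leaves {a, c}.
Row 2, column 2: eliminating its row and column leaves {a, d}.
Row 2, column 3: eliminating its row and column leaves {a, d}.
Row 4, column 3: eliminating its row and column leaves {a, d}.
Row 4, column 6: eliminating its row and column leaves {a, d}.
Row 6, column 2: eliminating its row and column leaves {a, d}.
Row 6, column 6: eliminating its row and column leaves {a, d}.
Enumerating the assignments across these blanks that avoid any row or column repeat gives 2 completions.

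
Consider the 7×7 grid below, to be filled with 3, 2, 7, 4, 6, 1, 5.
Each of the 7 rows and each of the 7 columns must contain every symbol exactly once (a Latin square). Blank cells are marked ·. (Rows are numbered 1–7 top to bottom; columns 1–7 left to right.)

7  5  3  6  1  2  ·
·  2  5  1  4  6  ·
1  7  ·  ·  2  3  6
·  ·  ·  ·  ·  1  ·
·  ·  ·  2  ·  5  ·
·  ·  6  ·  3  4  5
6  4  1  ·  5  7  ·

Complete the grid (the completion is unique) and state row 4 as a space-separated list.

Row 1, column 7: row 1 has {3, 2, 7, 6, 1, 5} and column 7 has {6, 5}, leaving only 4.
Row 2, column 1: row 2 has {2, 4, 6, 1, 5} and column 1 has {7, 6, 1}, leaving only 3.
Row 2, column 7: row 2 has {3, 2, 4, 6, 1, 5} and column 7 has {4, 6, 5}, leaving only 7.
Row 3, column 3: row 3 has {3, 2, 7, 6, 1} and column 3 has {3, 6, 1, 5}, leaving only 4.
Row 3, column 4: row 3 has {3, 2, 7, 4, 6, 1} and column 4 has {2, 6, 1}, leaving only 5.
Row 5, column 1: row 5 has {2, 5} and column 1 has {3, 7, 6, 1}, leaving only 4.
Row 5, column 3: row 5 has {2, 4, 5} and column 3 has {3, 4, 6, 1, 5}, leaving only 7.
Row 4, column 3: row 4 has {1} and column 3 has {3, 7, 4, 6, 1, 5}, leaving only 2.
Row 4, column 1: row 4 has {2, 1} and column 1 has {3, 7, 4, 6, 1}, leaving only 5.
Row 4, column 7: row 4 has {2, 1, 5} and column 7 has {7, 4, 6, 5}, leaving only 3.
Row 4, column 2: row 4 has {3, 2, 1, 5} and column 2 has {2, 7, 4, 5}, leaving only 6.
Row 4, column 5: row 4 has {3, 2, 6, 1, 5} and column 5 has {3, 2, 4, 1, 5}, leaving only 7.
Row 4, column 4: row 4 has {3, 2, 7, 6, 1, 5} and column 4 has {2, 6, 1, 5}, leaving only 4.
So row 4 reads: 5 6 2 4 7 1 3.

5 6 2 4 7 1 3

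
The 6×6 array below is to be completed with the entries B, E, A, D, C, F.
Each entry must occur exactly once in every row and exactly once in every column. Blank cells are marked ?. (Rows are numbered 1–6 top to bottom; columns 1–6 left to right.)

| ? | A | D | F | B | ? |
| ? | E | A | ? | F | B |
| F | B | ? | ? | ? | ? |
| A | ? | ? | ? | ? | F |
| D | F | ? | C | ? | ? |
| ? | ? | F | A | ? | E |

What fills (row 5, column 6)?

A

Row 5 already has {D, C, F} and column 6 already has {B, E, F}, so row 5, column 6 must be A.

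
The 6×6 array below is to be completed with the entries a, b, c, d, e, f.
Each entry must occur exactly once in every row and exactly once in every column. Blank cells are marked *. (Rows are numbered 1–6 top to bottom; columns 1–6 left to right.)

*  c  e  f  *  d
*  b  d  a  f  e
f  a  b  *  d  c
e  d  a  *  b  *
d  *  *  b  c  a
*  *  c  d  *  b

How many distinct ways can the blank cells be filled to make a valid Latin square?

Row 1, column 1: eliminating its row and column leaves {a, b}.
Row 1, column 5: eliminating its row and column leaves {a}.
Row 2, column 1: eliminating its row and column leaves {c}.
Row 3, column 4: eliminating its row and column leaves {e}.
Row 4, column 4: eliminating its row and column leaves {c}.
Row 4, column 6: eliminating its row and column leaves {f}.
Row 5, column 2: eliminating its row and column leaves {e, f}.
Row 5, column 3: eliminating its row and column leaves {f}.
Row 6, column 1: eliminating its row and column leaves {a}.
Row 6, column 2: eliminating its row and column leaves {e, f}.
Row 6, column 5: eliminating its row and column leaves {a, e}.
Only one assignment across all blanks avoids any row or column repeat, giving 1 completion.

1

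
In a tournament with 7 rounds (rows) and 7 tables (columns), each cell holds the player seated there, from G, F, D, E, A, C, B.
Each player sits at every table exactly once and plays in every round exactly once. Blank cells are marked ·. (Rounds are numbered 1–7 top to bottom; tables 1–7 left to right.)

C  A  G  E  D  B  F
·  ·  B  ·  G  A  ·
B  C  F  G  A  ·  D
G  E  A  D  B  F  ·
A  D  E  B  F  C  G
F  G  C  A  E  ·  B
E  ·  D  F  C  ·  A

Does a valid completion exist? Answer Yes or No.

Yes

No round or table among the givens repeats a symbol, and propagating forced cells runs into no contradiction.
One valid completion exists (for instance, C A G E D B F / D F B C G A E / B C F G A E D / G E A D B F C / A D E B F C G / F G C A E D B / E B D F C G A).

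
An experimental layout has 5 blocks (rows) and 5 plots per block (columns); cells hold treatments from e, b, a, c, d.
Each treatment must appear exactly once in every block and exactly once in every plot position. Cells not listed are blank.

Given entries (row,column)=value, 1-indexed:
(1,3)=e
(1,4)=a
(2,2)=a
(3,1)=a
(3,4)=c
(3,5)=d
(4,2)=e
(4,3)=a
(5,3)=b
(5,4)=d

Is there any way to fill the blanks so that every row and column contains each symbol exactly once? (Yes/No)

Block 3, plot 3: block 3 together with plot 3 already contain {e, b, a, c, d} — every symbol — so nothing can go there. The grid has no valid completion.

No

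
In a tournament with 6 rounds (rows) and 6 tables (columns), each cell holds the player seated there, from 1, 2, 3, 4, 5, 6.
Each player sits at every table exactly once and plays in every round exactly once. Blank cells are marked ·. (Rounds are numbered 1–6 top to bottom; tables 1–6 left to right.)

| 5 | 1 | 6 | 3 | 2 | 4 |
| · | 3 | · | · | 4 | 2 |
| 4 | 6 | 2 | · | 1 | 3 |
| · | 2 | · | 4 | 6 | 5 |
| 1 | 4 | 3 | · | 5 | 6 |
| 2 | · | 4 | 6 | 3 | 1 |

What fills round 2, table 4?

Round 2, table 1: round 2 has {2, 3, 4} and table 1 has {1, 2, 4, 5}, leaving only 6.
Round 3, table 4: round 3 has {1, 2, 3, 4, 6} and table 4 has {3, 4, 6}, leaving only 5.
Round 2 already has {2, 3, 4, 6} and table 4 already has {3, 4, 5, 6}, so round 2, table 4 must be 1.

1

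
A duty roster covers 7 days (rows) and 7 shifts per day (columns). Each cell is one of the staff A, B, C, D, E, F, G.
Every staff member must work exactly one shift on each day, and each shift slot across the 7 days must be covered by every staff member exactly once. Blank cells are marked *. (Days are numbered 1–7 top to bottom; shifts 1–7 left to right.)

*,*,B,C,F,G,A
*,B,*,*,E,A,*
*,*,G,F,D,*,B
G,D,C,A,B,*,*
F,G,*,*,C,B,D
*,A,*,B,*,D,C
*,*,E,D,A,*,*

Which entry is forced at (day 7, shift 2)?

Day 1, shift 2: day 1 has {A, B, C, F, G} and shift 2 has {A, B, D, G}, leaving only E.
Day 1, shift 1: day 1 has {A, B, C, E, F, G} and shift 1 has {F, G}, leaving only D.
Day 2, shift 1: day 2 has {A, B, E} and shift 1 has {D, F, G}, leaving only C.
Day 2, shift 4: day 2 has {A, B, C, E} and shift 4 has {A, B, C, D, F}, leaving only G.
Day 2, shift 7: day 2 has {A, B, C, E, G} and shift 7 has {A, B, C, D}, leaving only F.
Day 2, shift 3: day 2 has {A, B, C, E, F, G} and shift 3 has {B, C, E, G}, leaving only D.
Day 3, shift 2: day 3 has {B, D, F, G} and shift 2 has {A, B, D, E, G}, leaving only C.
Day 7 already has {A, D, E} and shift 2 already has {A, B, C, D, E, G}, so day 7, shift 2 must be F.

F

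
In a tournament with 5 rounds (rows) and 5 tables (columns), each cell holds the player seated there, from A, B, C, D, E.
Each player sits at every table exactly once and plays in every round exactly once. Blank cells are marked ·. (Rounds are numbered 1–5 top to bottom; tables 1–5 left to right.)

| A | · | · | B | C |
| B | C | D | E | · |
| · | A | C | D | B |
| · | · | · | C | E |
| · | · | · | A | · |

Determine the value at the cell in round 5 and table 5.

Round 5 already has {A} and table 5 already has {B, C, E}, so round 5, table 5 must be D.

D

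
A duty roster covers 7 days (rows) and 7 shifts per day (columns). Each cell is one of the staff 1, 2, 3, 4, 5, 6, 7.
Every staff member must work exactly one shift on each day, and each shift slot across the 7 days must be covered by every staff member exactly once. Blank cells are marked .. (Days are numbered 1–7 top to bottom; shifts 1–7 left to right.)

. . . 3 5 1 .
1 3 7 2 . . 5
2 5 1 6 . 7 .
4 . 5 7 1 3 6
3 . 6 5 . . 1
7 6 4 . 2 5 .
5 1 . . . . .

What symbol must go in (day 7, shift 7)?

Day 1, shift 1: day 1 has {1, 3, 5} and shift 1 has {1, 2, 3, 4, 5, 7}, leaving only 6.
Day 1, shift 3: day 1 has {1, 3, 5, 6} and shift 3 has {1, 4, 5, 6, 7}, leaving only 2.
Day 4, shift 2: day 4 has {1, 3, 4, 5, 6, 7} and shift 2 has {1, 3, 5, 6}, leaving only 2.
Day 6, shift 4: day 6 has {2, 4, 5, 6, 7} and shift 4 has {2, 3, 5, 6, 7}, leaving only 1.
Day 6, shift 7: day 6 has {1, 2, 4, 5, 6, 7} and shift 7 has {1, 5, 6}, leaving only 3.
Day 3, shift 7: day 3 has {1, 2, 5, 6, 7} and shift 7 has {1, 3, 5, 6}, leaving only 4.
Day 1, shift 7: day 1 has {1, 2, 3, 5, 6} and shift 7 has {1, 3, 4, 5, 6}, leaving only 7.
Day 7 already has {1, 5} and shift 7 already has {1, 3, 4, 5, 6, 7}, so day 7, shift 7 must be 2.

2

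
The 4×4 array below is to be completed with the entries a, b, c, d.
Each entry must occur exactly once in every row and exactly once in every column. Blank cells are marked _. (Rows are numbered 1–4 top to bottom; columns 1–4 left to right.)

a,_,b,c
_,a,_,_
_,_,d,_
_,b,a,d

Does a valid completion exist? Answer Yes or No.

No row or column among the givens repeats a symbol, and propagating forced cells runs into no contradiction.
One valid completion exists (for instance, a d b c / d a c b / b c d a / c b a d).

Yes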